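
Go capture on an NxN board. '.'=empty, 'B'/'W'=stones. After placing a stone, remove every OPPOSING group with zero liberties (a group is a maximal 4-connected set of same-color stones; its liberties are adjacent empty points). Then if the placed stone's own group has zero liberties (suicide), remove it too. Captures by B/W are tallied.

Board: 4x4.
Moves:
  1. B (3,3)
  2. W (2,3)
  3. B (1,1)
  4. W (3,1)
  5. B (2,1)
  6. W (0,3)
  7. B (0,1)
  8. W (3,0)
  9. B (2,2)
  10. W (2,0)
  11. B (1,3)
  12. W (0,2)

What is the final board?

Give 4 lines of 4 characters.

Move 1: B@(3,3) -> caps B=0 W=0
Move 2: W@(2,3) -> caps B=0 W=0
Move 3: B@(1,1) -> caps B=0 W=0
Move 4: W@(3,1) -> caps B=0 W=0
Move 5: B@(2,1) -> caps B=0 W=0
Move 6: W@(0,3) -> caps B=0 W=0
Move 7: B@(0,1) -> caps B=0 W=0
Move 8: W@(3,0) -> caps B=0 W=0
Move 9: B@(2,2) -> caps B=0 W=0
Move 10: W@(2,0) -> caps B=0 W=0
Move 11: B@(1,3) -> caps B=1 W=0
Move 12: W@(0,2) -> caps B=1 W=0

Answer: .BWW
.B.B
WBB.
WW.B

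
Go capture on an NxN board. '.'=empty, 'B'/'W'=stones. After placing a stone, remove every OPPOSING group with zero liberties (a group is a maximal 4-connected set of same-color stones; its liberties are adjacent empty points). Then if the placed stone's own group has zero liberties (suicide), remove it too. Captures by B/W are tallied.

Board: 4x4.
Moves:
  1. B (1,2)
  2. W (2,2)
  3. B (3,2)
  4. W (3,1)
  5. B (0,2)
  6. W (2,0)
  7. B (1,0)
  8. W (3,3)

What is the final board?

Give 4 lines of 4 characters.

Answer: ..B.
B.B.
W.W.
.W.W

Derivation:
Move 1: B@(1,2) -> caps B=0 W=0
Move 2: W@(2,2) -> caps B=0 W=0
Move 3: B@(3,2) -> caps B=0 W=0
Move 4: W@(3,1) -> caps B=0 W=0
Move 5: B@(0,2) -> caps B=0 W=0
Move 6: W@(2,0) -> caps B=0 W=0
Move 7: B@(1,0) -> caps B=0 W=0
Move 8: W@(3,3) -> caps B=0 W=1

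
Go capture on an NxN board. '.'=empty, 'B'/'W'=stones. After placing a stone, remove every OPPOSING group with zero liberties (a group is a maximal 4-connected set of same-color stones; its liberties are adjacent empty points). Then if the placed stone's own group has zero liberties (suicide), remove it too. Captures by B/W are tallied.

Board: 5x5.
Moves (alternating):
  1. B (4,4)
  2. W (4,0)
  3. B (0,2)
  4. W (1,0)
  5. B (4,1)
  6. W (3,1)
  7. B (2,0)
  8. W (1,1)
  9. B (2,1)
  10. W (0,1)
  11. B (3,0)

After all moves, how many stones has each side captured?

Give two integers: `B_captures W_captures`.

Move 1: B@(4,4) -> caps B=0 W=0
Move 2: W@(4,0) -> caps B=0 W=0
Move 3: B@(0,2) -> caps B=0 W=0
Move 4: W@(1,0) -> caps B=0 W=0
Move 5: B@(4,1) -> caps B=0 W=0
Move 6: W@(3,1) -> caps B=0 W=0
Move 7: B@(2,0) -> caps B=0 W=0
Move 8: W@(1,1) -> caps B=0 W=0
Move 9: B@(2,1) -> caps B=0 W=0
Move 10: W@(0,1) -> caps B=0 W=0
Move 11: B@(3,0) -> caps B=1 W=0

Answer: 1 0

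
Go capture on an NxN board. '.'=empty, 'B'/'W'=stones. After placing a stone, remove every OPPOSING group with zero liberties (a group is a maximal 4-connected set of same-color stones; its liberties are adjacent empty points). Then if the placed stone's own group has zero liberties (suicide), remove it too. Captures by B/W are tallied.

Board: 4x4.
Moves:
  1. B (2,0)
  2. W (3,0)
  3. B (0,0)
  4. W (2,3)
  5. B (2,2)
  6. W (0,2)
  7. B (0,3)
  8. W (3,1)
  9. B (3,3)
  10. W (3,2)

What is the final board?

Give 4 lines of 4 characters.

Move 1: B@(2,0) -> caps B=0 W=0
Move 2: W@(3,0) -> caps B=0 W=0
Move 3: B@(0,0) -> caps B=0 W=0
Move 4: W@(2,3) -> caps B=0 W=0
Move 5: B@(2,2) -> caps B=0 W=0
Move 6: W@(0,2) -> caps B=0 W=0
Move 7: B@(0,3) -> caps B=0 W=0
Move 8: W@(3,1) -> caps B=0 W=0
Move 9: B@(3,3) -> caps B=0 W=0
Move 10: W@(3,2) -> caps B=0 W=1

Answer: B.WB
....
B.BW
WWW.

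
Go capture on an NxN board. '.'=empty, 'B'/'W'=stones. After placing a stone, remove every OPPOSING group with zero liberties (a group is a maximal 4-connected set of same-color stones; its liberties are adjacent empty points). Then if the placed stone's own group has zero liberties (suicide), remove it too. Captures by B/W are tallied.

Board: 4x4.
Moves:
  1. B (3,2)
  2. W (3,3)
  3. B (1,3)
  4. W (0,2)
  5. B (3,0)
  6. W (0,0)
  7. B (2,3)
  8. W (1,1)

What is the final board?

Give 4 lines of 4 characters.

Move 1: B@(3,2) -> caps B=0 W=0
Move 2: W@(3,3) -> caps B=0 W=0
Move 3: B@(1,3) -> caps B=0 W=0
Move 4: W@(0,2) -> caps B=0 W=0
Move 5: B@(3,0) -> caps B=0 W=0
Move 6: W@(0,0) -> caps B=0 W=0
Move 7: B@(2,3) -> caps B=1 W=0
Move 8: W@(1,1) -> caps B=1 W=0

Answer: W.W.
.W.B
...B
B.B.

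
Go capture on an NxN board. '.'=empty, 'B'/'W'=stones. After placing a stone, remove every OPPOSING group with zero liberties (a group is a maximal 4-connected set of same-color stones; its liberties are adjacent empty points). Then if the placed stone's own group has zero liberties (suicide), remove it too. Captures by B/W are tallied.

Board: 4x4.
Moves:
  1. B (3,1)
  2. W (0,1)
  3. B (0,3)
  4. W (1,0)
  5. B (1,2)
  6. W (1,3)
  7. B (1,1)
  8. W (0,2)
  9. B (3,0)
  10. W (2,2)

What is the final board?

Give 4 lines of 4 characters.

Move 1: B@(3,1) -> caps B=0 W=0
Move 2: W@(0,1) -> caps B=0 W=0
Move 3: B@(0,3) -> caps B=0 W=0
Move 4: W@(1,0) -> caps B=0 W=0
Move 5: B@(1,2) -> caps B=0 W=0
Move 6: W@(1,3) -> caps B=0 W=0
Move 7: B@(1,1) -> caps B=0 W=0
Move 8: W@(0,2) -> caps B=0 W=1
Move 9: B@(3,0) -> caps B=0 W=1
Move 10: W@(2,2) -> caps B=0 W=1

Answer: .WW.
WBBW
..W.
BB..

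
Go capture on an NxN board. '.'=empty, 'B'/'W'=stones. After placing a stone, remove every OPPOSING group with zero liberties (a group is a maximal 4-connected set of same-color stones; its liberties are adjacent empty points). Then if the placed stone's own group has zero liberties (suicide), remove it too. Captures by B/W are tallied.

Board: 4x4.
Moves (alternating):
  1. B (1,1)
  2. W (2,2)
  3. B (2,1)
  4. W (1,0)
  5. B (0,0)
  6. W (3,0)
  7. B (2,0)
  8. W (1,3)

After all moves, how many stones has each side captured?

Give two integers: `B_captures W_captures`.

Answer: 1 0

Derivation:
Move 1: B@(1,1) -> caps B=0 W=0
Move 2: W@(2,2) -> caps B=0 W=0
Move 3: B@(2,1) -> caps B=0 W=0
Move 4: W@(1,0) -> caps B=0 W=0
Move 5: B@(0,0) -> caps B=0 W=0
Move 6: W@(3,0) -> caps B=0 W=0
Move 7: B@(2,0) -> caps B=1 W=0
Move 8: W@(1,3) -> caps B=1 W=0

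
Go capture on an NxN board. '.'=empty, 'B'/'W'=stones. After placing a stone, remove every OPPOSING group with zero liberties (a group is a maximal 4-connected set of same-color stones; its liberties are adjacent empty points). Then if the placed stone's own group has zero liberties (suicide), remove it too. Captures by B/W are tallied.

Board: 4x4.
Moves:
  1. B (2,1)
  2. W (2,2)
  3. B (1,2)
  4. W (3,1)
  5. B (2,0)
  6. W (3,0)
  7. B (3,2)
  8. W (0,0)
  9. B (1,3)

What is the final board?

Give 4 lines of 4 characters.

Answer: W...
..BB
BBW.
..B.

Derivation:
Move 1: B@(2,1) -> caps B=0 W=0
Move 2: W@(2,2) -> caps B=0 W=0
Move 3: B@(1,2) -> caps B=0 W=0
Move 4: W@(3,1) -> caps B=0 W=0
Move 5: B@(2,0) -> caps B=0 W=0
Move 6: W@(3,0) -> caps B=0 W=0
Move 7: B@(3,2) -> caps B=2 W=0
Move 8: W@(0,0) -> caps B=2 W=0
Move 9: B@(1,3) -> caps B=2 W=0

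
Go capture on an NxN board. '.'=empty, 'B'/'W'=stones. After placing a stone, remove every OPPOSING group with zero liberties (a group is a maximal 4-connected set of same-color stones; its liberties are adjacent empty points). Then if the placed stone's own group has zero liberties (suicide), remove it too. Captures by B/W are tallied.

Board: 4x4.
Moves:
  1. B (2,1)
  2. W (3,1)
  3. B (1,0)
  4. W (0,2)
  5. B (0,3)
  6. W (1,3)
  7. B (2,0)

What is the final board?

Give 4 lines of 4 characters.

Move 1: B@(2,1) -> caps B=0 W=0
Move 2: W@(3,1) -> caps B=0 W=0
Move 3: B@(1,0) -> caps B=0 W=0
Move 4: W@(0,2) -> caps B=0 W=0
Move 5: B@(0,3) -> caps B=0 W=0
Move 6: W@(1,3) -> caps B=0 W=1
Move 7: B@(2,0) -> caps B=0 W=1

Answer: ..W.
B..W
BB..
.W..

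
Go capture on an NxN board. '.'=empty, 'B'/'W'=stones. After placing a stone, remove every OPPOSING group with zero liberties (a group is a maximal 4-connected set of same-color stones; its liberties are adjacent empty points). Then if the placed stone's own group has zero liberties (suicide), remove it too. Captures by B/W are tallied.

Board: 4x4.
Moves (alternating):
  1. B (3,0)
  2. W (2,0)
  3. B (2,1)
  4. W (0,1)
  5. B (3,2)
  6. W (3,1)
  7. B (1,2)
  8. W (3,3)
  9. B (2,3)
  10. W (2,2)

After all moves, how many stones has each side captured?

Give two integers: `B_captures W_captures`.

Answer: 1 1

Derivation:
Move 1: B@(3,0) -> caps B=0 W=0
Move 2: W@(2,0) -> caps B=0 W=0
Move 3: B@(2,1) -> caps B=0 W=0
Move 4: W@(0,1) -> caps B=0 W=0
Move 5: B@(3,2) -> caps B=0 W=0
Move 6: W@(3,1) -> caps B=0 W=1
Move 7: B@(1,2) -> caps B=0 W=1
Move 8: W@(3,3) -> caps B=0 W=1
Move 9: B@(2,3) -> caps B=1 W=1
Move 10: W@(2,2) -> caps B=1 W=1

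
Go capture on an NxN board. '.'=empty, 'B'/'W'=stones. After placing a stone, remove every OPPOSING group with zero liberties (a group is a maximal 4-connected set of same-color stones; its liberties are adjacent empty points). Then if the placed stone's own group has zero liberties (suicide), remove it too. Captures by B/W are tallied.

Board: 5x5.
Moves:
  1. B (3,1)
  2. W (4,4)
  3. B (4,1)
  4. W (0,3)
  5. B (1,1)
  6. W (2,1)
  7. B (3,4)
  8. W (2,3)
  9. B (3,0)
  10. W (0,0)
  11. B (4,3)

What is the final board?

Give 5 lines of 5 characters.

Answer: W..W.
.B...
.W.W.
BB..B
.B.B.

Derivation:
Move 1: B@(3,1) -> caps B=0 W=0
Move 2: W@(4,4) -> caps B=0 W=0
Move 3: B@(4,1) -> caps B=0 W=0
Move 4: W@(0,3) -> caps B=0 W=0
Move 5: B@(1,1) -> caps B=0 W=0
Move 6: W@(2,1) -> caps B=0 W=0
Move 7: B@(3,4) -> caps B=0 W=0
Move 8: W@(2,3) -> caps B=0 W=0
Move 9: B@(3,0) -> caps B=0 W=0
Move 10: W@(0,0) -> caps B=0 W=0
Move 11: B@(4,3) -> caps B=1 W=0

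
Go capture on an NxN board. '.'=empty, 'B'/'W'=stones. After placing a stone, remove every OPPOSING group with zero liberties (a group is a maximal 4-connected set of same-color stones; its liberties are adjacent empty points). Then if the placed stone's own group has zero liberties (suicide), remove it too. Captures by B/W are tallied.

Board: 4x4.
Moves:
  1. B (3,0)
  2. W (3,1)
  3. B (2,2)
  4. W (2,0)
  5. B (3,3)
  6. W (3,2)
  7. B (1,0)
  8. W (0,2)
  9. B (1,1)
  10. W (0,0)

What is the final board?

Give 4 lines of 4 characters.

Move 1: B@(3,0) -> caps B=0 W=0
Move 2: W@(3,1) -> caps B=0 W=0
Move 3: B@(2,2) -> caps B=0 W=0
Move 4: W@(2,0) -> caps B=0 W=1
Move 5: B@(3,3) -> caps B=0 W=1
Move 6: W@(3,2) -> caps B=0 W=1
Move 7: B@(1,0) -> caps B=0 W=1
Move 8: W@(0,2) -> caps B=0 W=1
Move 9: B@(1,1) -> caps B=0 W=1
Move 10: W@(0,0) -> caps B=0 W=1

Answer: W.W.
BB..
W.B.
.WWB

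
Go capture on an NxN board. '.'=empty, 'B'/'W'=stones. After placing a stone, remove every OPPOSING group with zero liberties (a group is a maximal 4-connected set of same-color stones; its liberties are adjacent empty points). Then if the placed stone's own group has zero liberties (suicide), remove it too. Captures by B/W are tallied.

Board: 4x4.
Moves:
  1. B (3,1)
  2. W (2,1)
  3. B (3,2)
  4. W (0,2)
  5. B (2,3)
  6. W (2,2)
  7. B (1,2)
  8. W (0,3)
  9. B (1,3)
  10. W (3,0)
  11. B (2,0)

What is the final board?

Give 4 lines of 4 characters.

Move 1: B@(3,1) -> caps B=0 W=0
Move 2: W@(2,1) -> caps B=0 W=0
Move 3: B@(3,2) -> caps B=0 W=0
Move 4: W@(0,2) -> caps B=0 W=0
Move 5: B@(2,3) -> caps B=0 W=0
Move 6: W@(2,2) -> caps B=0 W=0
Move 7: B@(1,2) -> caps B=0 W=0
Move 8: W@(0,3) -> caps B=0 W=0
Move 9: B@(1,3) -> caps B=0 W=0
Move 10: W@(3,0) -> caps B=0 W=0
Move 11: B@(2,0) -> caps B=1 W=0

Answer: ..WW
..BB
BWWB
.BB.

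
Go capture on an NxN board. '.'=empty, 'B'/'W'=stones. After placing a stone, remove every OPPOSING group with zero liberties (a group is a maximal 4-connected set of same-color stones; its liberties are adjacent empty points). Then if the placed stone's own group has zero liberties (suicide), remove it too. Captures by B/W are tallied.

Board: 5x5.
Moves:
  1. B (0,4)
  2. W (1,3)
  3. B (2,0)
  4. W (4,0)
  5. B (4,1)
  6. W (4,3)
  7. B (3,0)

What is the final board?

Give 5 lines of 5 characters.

Move 1: B@(0,4) -> caps B=0 W=0
Move 2: W@(1,3) -> caps B=0 W=0
Move 3: B@(2,0) -> caps B=0 W=0
Move 4: W@(4,0) -> caps B=0 W=0
Move 5: B@(4,1) -> caps B=0 W=0
Move 6: W@(4,3) -> caps B=0 W=0
Move 7: B@(3,0) -> caps B=1 W=0

Answer: ....B
...W.
B....
B....
.B.W.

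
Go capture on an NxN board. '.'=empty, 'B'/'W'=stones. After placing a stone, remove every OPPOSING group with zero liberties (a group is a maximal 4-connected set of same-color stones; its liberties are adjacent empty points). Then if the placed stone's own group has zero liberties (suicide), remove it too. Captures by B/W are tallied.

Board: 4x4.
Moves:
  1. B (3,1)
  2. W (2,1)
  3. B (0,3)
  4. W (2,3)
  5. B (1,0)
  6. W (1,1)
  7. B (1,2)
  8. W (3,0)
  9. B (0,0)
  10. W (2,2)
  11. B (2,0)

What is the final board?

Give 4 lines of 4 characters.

Answer: B..B
BWB.
BWWW
.B..

Derivation:
Move 1: B@(3,1) -> caps B=0 W=0
Move 2: W@(2,1) -> caps B=0 W=0
Move 3: B@(0,3) -> caps B=0 W=0
Move 4: W@(2,3) -> caps B=0 W=0
Move 5: B@(1,0) -> caps B=0 W=0
Move 6: W@(1,1) -> caps B=0 W=0
Move 7: B@(1,2) -> caps B=0 W=0
Move 8: W@(3,0) -> caps B=0 W=0
Move 9: B@(0,0) -> caps B=0 W=0
Move 10: W@(2,2) -> caps B=0 W=0
Move 11: B@(2,0) -> caps B=1 W=0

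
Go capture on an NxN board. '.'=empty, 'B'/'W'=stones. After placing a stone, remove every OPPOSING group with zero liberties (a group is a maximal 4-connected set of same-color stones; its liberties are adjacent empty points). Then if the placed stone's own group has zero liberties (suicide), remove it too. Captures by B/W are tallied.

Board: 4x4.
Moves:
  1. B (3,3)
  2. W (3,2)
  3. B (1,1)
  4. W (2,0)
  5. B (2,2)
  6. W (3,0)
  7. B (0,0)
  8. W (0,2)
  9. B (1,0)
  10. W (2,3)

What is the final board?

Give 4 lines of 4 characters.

Move 1: B@(3,3) -> caps B=0 W=0
Move 2: W@(3,2) -> caps B=0 W=0
Move 3: B@(1,1) -> caps B=0 W=0
Move 4: W@(2,0) -> caps B=0 W=0
Move 5: B@(2,2) -> caps B=0 W=0
Move 6: W@(3,0) -> caps B=0 W=0
Move 7: B@(0,0) -> caps B=0 W=0
Move 8: W@(0,2) -> caps B=0 W=0
Move 9: B@(1,0) -> caps B=0 W=0
Move 10: W@(2,3) -> caps B=0 W=1

Answer: B.W.
BB..
W.BW
W.W.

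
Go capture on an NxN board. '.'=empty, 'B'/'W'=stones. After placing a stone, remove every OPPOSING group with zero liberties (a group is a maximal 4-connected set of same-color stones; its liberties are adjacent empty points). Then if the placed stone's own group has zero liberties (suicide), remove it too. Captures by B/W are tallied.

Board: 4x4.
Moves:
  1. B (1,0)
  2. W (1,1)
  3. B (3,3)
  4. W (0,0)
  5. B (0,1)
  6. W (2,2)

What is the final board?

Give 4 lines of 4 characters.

Answer: .B..
BW..
..W.
...B

Derivation:
Move 1: B@(1,0) -> caps B=0 W=0
Move 2: W@(1,1) -> caps B=0 W=0
Move 3: B@(3,3) -> caps B=0 W=0
Move 4: W@(0,0) -> caps B=0 W=0
Move 5: B@(0,1) -> caps B=1 W=0
Move 6: W@(2,2) -> caps B=1 W=0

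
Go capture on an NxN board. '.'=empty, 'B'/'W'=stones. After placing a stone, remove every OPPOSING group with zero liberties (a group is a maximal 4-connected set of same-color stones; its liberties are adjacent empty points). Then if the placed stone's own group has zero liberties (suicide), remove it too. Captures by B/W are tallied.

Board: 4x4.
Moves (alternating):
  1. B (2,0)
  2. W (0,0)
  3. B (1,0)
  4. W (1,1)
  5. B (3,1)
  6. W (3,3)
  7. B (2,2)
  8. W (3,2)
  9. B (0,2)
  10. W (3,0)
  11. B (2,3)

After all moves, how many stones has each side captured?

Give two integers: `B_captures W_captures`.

Answer: 2 0

Derivation:
Move 1: B@(2,0) -> caps B=0 W=0
Move 2: W@(0,0) -> caps B=0 W=0
Move 3: B@(1,0) -> caps B=0 W=0
Move 4: W@(1,1) -> caps B=0 W=0
Move 5: B@(3,1) -> caps B=0 W=0
Move 6: W@(3,3) -> caps B=0 W=0
Move 7: B@(2,2) -> caps B=0 W=0
Move 8: W@(3,2) -> caps B=0 W=0
Move 9: B@(0,2) -> caps B=0 W=0
Move 10: W@(3,0) -> caps B=0 W=0
Move 11: B@(2,3) -> caps B=2 W=0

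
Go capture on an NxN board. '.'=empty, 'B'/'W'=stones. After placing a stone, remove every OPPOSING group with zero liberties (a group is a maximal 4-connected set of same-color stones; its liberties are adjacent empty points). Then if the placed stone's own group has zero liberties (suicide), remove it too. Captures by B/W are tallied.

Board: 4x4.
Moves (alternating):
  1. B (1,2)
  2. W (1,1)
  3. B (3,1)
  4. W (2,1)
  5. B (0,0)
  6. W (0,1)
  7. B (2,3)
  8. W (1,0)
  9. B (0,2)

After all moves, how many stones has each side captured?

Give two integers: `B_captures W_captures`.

Move 1: B@(1,2) -> caps B=0 W=0
Move 2: W@(1,1) -> caps B=0 W=0
Move 3: B@(3,1) -> caps B=0 W=0
Move 4: W@(2,1) -> caps B=0 W=0
Move 5: B@(0,0) -> caps B=0 W=0
Move 6: W@(0,1) -> caps B=0 W=0
Move 7: B@(2,3) -> caps B=0 W=0
Move 8: W@(1,0) -> caps B=0 W=1
Move 9: B@(0,2) -> caps B=0 W=1

Answer: 0 1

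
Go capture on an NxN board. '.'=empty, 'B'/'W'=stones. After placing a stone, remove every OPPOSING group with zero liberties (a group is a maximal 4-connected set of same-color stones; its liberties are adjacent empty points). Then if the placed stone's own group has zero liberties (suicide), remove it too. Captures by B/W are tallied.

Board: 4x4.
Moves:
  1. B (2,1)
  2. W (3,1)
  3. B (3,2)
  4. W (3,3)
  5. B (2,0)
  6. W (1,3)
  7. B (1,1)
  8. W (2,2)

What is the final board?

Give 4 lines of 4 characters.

Answer: ....
.B.W
BBW.
.W.W

Derivation:
Move 1: B@(2,1) -> caps B=0 W=0
Move 2: W@(3,1) -> caps B=0 W=0
Move 3: B@(3,2) -> caps B=0 W=0
Move 4: W@(3,3) -> caps B=0 W=0
Move 5: B@(2,0) -> caps B=0 W=0
Move 6: W@(1,3) -> caps B=0 W=0
Move 7: B@(1,1) -> caps B=0 W=0
Move 8: W@(2,2) -> caps B=0 W=1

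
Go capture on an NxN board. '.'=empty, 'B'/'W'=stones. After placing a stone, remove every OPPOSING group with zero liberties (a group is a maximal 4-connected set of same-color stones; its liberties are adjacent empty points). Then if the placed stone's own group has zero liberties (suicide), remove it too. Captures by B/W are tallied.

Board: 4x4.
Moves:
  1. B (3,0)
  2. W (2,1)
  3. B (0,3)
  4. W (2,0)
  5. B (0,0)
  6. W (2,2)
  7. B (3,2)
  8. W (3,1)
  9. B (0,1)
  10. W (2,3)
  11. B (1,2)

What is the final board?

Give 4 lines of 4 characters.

Answer: BB.B
..B.
WWWW
.WB.

Derivation:
Move 1: B@(3,0) -> caps B=0 W=0
Move 2: W@(2,1) -> caps B=0 W=0
Move 3: B@(0,3) -> caps B=0 W=0
Move 4: W@(2,0) -> caps B=0 W=0
Move 5: B@(0,0) -> caps B=0 W=0
Move 6: W@(2,2) -> caps B=0 W=0
Move 7: B@(3,2) -> caps B=0 W=0
Move 8: W@(3,1) -> caps B=0 W=1
Move 9: B@(0,1) -> caps B=0 W=1
Move 10: W@(2,3) -> caps B=0 W=1
Move 11: B@(1,2) -> caps B=0 W=1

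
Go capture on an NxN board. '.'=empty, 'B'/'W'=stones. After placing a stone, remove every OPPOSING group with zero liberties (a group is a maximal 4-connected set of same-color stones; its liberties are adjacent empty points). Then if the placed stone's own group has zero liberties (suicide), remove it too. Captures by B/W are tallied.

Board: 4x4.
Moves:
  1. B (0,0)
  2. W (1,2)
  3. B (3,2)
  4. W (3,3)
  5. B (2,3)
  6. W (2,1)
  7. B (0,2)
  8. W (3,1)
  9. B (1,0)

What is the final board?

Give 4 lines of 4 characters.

Answer: B.B.
B.W.
.W.B
.WB.

Derivation:
Move 1: B@(0,0) -> caps B=0 W=0
Move 2: W@(1,2) -> caps B=0 W=0
Move 3: B@(3,2) -> caps B=0 W=0
Move 4: W@(3,3) -> caps B=0 W=0
Move 5: B@(2,3) -> caps B=1 W=0
Move 6: W@(2,1) -> caps B=1 W=0
Move 7: B@(0,2) -> caps B=1 W=0
Move 8: W@(3,1) -> caps B=1 W=0
Move 9: B@(1,0) -> caps B=1 W=0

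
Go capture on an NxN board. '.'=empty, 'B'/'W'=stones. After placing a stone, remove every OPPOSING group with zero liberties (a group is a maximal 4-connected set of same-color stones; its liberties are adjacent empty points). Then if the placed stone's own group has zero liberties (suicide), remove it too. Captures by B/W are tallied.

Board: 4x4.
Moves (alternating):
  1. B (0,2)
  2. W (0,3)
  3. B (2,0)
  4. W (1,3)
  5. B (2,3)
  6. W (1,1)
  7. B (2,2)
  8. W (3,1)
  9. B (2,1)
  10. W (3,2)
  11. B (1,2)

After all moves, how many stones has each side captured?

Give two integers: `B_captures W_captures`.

Answer: 2 0

Derivation:
Move 1: B@(0,2) -> caps B=0 W=0
Move 2: W@(0,3) -> caps B=0 W=0
Move 3: B@(2,0) -> caps B=0 W=0
Move 4: W@(1,3) -> caps B=0 W=0
Move 5: B@(2,3) -> caps B=0 W=0
Move 6: W@(1,1) -> caps B=0 W=0
Move 7: B@(2,2) -> caps B=0 W=0
Move 8: W@(3,1) -> caps B=0 W=0
Move 9: B@(2,1) -> caps B=0 W=0
Move 10: W@(3,2) -> caps B=0 W=0
Move 11: B@(1,2) -> caps B=2 W=0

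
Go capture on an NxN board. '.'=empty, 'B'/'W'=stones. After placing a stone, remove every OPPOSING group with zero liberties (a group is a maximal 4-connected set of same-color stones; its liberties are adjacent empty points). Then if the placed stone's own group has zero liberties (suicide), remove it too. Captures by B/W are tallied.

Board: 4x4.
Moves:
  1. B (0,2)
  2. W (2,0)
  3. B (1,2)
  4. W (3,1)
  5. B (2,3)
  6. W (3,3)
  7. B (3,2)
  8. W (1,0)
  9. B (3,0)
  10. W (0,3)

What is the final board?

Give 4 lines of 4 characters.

Move 1: B@(0,2) -> caps B=0 W=0
Move 2: W@(2,0) -> caps B=0 W=0
Move 3: B@(1,2) -> caps B=0 W=0
Move 4: W@(3,1) -> caps B=0 W=0
Move 5: B@(2,3) -> caps B=0 W=0
Move 6: W@(3,3) -> caps B=0 W=0
Move 7: B@(3,2) -> caps B=1 W=0
Move 8: W@(1,0) -> caps B=1 W=0
Move 9: B@(3,0) -> caps B=1 W=0
Move 10: W@(0,3) -> caps B=1 W=0

Answer: ..BW
W.B.
W..B
.WB.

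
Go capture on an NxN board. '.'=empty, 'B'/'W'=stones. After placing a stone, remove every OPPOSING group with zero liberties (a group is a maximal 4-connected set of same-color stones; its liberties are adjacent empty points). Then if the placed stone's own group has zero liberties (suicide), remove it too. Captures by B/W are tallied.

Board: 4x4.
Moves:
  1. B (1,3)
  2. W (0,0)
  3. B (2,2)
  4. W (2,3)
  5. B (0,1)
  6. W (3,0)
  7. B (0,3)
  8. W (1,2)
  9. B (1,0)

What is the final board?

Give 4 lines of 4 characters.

Move 1: B@(1,3) -> caps B=0 W=0
Move 2: W@(0,0) -> caps B=0 W=0
Move 3: B@(2,2) -> caps B=0 W=0
Move 4: W@(2,3) -> caps B=0 W=0
Move 5: B@(0,1) -> caps B=0 W=0
Move 6: W@(3,0) -> caps B=0 W=0
Move 7: B@(0,3) -> caps B=0 W=0
Move 8: W@(1,2) -> caps B=0 W=0
Move 9: B@(1,0) -> caps B=1 W=0

Answer: .B.B
B.WB
..BW
W...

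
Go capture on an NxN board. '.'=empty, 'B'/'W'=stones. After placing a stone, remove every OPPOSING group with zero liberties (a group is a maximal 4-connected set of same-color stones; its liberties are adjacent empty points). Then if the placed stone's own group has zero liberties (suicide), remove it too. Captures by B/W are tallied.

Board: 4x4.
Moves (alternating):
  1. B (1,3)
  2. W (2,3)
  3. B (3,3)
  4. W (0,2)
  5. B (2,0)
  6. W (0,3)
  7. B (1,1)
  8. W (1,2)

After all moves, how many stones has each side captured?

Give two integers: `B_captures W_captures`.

Move 1: B@(1,3) -> caps B=0 W=0
Move 2: W@(2,3) -> caps B=0 W=0
Move 3: B@(3,3) -> caps B=0 W=0
Move 4: W@(0,2) -> caps B=0 W=0
Move 5: B@(2,0) -> caps B=0 W=0
Move 6: W@(0,3) -> caps B=0 W=0
Move 7: B@(1,1) -> caps B=0 W=0
Move 8: W@(1,2) -> caps B=0 W=1

Answer: 0 1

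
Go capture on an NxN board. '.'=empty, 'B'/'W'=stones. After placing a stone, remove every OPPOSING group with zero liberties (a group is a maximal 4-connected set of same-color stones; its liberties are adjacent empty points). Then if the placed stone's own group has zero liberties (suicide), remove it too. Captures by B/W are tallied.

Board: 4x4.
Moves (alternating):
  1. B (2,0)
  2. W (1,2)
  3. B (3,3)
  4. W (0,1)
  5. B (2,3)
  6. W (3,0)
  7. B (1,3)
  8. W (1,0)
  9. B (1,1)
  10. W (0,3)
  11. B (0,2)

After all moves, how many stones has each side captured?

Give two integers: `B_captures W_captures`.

Move 1: B@(2,0) -> caps B=0 W=0
Move 2: W@(1,2) -> caps B=0 W=0
Move 3: B@(3,3) -> caps B=0 W=0
Move 4: W@(0,1) -> caps B=0 W=0
Move 5: B@(2,3) -> caps B=0 W=0
Move 6: W@(3,0) -> caps B=0 W=0
Move 7: B@(1,3) -> caps B=0 W=0
Move 8: W@(1,0) -> caps B=0 W=0
Move 9: B@(1,1) -> caps B=0 W=0
Move 10: W@(0,3) -> caps B=0 W=0
Move 11: B@(0,2) -> caps B=1 W=0

Answer: 1 0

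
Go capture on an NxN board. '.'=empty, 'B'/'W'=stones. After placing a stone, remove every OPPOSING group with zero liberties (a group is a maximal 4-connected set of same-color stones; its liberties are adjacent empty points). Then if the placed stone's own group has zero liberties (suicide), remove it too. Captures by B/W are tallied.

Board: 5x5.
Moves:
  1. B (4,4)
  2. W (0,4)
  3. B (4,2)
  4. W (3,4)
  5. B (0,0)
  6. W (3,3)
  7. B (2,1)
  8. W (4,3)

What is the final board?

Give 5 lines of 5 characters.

Answer: B...W
.....
.B...
...WW
..BW.

Derivation:
Move 1: B@(4,4) -> caps B=0 W=0
Move 2: W@(0,4) -> caps B=0 W=0
Move 3: B@(4,2) -> caps B=0 W=0
Move 4: W@(3,4) -> caps B=0 W=0
Move 5: B@(0,0) -> caps B=0 W=0
Move 6: W@(3,3) -> caps B=0 W=0
Move 7: B@(2,1) -> caps B=0 W=0
Move 8: W@(4,3) -> caps B=0 W=1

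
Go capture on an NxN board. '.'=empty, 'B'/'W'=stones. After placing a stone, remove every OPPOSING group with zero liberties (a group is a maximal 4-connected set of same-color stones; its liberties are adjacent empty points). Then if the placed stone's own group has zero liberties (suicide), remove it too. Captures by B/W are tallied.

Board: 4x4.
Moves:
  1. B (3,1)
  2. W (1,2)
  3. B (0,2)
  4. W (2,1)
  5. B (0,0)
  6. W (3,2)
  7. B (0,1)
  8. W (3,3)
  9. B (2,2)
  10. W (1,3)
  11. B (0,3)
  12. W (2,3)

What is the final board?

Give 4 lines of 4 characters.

Move 1: B@(3,1) -> caps B=0 W=0
Move 2: W@(1,2) -> caps B=0 W=0
Move 3: B@(0,2) -> caps B=0 W=0
Move 4: W@(2,1) -> caps B=0 W=0
Move 5: B@(0,0) -> caps B=0 W=0
Move 6: W@(3,2) -> caps B=0 W=0
Move 7: B@(0,1) -> caps B=0 W=0
Move 8: W@(3,3) -> caps B=0 W=0
Move 9: B@(2,2) -> caps B=0 W=0
Move 10: W@(1,3) -> caps B=0 W=0
Move 11: B@(0,3) -> caps B=0 W=0
Move 12: W@(2,3) -> caps B=0 W=1

Answer: BBBB
..WW
.W.W
.BWW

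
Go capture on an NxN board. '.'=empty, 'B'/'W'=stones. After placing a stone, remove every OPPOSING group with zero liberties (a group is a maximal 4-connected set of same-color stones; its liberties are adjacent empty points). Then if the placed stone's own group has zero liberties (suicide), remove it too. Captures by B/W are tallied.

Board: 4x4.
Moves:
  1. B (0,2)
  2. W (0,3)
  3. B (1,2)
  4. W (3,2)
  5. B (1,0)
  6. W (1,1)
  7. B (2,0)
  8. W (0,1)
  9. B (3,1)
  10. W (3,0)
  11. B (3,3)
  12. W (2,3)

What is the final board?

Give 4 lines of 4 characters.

Move 1: B@(0,2) -> caps B=0 W=0
Move 2: W@(0,3) -> caps B=0 W=0
Move 3: B@(1,2) -> caps B=0 W=0
Move 4: W@(3,2) -> caps B=0 W=0
Move 5: B@(1,0) -> caps B=0 W=0
Move 6: W@(1,1) -> caps B=0 W=0
Move 7: B@(2,0) -> caps B=0 W=0
Move 8: W@(0,1) -> caps B=0 W=0
Move 9: B@(3,1) -> caps B=0 W=0
Move 10: W@(3,0) -> caps B=0 W=0
Move 11: B@(3,3) -> caps B=0 W=0
Move 12: W@(2,3) -> caps B=0 W=1

Answer: .WBW
BWB.
B..W
.BW.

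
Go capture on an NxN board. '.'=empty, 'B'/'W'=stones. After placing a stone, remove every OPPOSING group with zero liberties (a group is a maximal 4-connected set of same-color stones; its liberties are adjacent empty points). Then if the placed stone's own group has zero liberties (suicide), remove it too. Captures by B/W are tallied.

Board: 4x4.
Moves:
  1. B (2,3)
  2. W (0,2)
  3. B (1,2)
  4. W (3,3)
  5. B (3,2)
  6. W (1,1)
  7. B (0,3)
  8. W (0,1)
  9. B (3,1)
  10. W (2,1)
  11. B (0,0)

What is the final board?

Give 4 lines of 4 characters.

Answer: BWWB
.WB.
.W.B
.BB.

Derivation:
Move 1: B@(2,3) -> caps B=0 W=0
Move 2: W@(0,2) -> caps B=0 W=0
Move 3: B@(1,2) -> caps B=0 W=0
Move 4: W@(3,3) -> caps B=0 W=0
Move 5: B@(3,2) -> caps B=1 W=0
Move 6: W@(1,1) -> caps B=1 W=0
Move 7: B@(0,3) -> caps B=1 W=0
Move 8: W@(0,1) -> caps B=1 W=0
Move 9: B@(3,1) -> caps B=1 W=0
Move 10: W@(2,1) -> caps B=1 W=0
Move 11: B@(0,0) -> caps B=1 W=0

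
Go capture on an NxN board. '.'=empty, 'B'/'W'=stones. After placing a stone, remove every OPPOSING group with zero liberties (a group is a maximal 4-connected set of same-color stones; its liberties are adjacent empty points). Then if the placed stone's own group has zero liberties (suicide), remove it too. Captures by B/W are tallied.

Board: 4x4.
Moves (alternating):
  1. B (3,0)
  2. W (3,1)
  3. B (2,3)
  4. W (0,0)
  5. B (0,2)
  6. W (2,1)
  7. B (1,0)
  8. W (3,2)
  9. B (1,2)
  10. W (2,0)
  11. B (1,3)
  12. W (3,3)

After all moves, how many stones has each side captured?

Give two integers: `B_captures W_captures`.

Answer: 0 1

Derivation:
Move 1: B@(3,0) -> caps B=0 W=0
Move 2: W@(3,1) -> caps B=0 W=0
Move 3: B@(2,3) -> caps B=0 W=0
Move 4: W@(0,0) -> caps B=0 W=0
Move 5: B@(0,2) -> caps B=0 W=0
Move 6: W@(2,1) -> caps B=0 W=0
Move 7: B@(1,0) -> caps B=0 W=0
Move 8: W@(3,2) -> caps B=0 W=0
Move 9: B@(1,2) -> caps B=0 W=0
Move 10: W@(2,0) -> caps B=0 W=1
Move 11: B@(1,3) -> caps B=0 W=1
Move 12: W@(3,3) -> caps B=0 W=1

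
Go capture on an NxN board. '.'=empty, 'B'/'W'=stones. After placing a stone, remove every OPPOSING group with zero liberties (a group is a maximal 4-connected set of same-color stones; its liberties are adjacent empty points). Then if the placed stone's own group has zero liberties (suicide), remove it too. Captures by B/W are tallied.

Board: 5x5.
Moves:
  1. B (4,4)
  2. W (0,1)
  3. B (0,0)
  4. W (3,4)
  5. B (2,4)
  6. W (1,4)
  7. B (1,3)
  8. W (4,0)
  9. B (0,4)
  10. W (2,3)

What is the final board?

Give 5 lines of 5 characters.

Move 1: B@(4,4) -> caps B=0 W=0
Move 2: W@(0,1) -> caps B=0 W=0
Move 3: B@(0,0) -> caps B=0 W=0
Move 4: W@(3,4) -> caps B=0 W=0
Move 5: B@(2,4) -> caps B=0 W=0
Move 6: W@(1,4) -> caps B=0 W=0
Move 7: B@(1,3) -> caps B=0 W=0
Move 8: W@(4,0) -> caps B=0 W=0
Move 9: B@(0,4) -> caps B=1 W=0
Move 10: W@(2,3) -> caps B=1 W=0

Answer: BW..B
...B.
...WB
....W
W...B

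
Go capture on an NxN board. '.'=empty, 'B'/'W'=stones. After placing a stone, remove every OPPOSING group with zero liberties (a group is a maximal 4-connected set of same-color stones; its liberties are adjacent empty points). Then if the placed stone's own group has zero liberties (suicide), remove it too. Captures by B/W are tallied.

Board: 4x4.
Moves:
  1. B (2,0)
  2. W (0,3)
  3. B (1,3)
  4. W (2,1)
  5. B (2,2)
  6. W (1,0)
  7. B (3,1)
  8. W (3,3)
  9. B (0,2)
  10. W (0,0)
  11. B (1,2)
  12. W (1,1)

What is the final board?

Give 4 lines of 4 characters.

Move 1: B@(2,0) -> caps B=0 W=0
Move 2: W@(0,3) -> caps B=0 W=0
Move 3: B@(1,3) -> caps B=0 W=0
Move 4: W@(2,1) -> caps B=0 W=0
Move 5: B@(2,2) -> caps B=0 W=0
Move 6: W@(1,0) -> caps B=0 W=0
Move 7: B@(3,1) -> caps B=0 W=0
Move 8: W@(3,3) -> caps B=0 W=0
Move 9: B@(0,2) -> caps B=1 W=0
Move 10: W@(0,0) -> caps B=1 W=0
Move 11: B@(1,2) -> caps B=1 W=0
Move 12: W@(1,1) -> caps B=1 W=0

Answer: W.B.
WWBB
BWB.
.B.W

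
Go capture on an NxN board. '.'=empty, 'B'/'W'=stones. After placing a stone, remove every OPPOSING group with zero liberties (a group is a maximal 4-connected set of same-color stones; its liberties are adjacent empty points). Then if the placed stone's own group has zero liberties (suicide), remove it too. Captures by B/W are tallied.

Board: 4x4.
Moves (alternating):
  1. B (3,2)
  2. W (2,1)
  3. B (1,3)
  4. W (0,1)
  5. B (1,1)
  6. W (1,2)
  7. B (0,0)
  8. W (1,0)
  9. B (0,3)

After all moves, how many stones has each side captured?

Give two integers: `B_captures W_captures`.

Answer: 0 2

Derivation:
Move 1: B@(3,2) -> caps B=0 W=0
Move 2: W@(2,1) -> caps B=0 W=0
Move 3: B@(1,3) -> caps B=0 W=0
Move 4: W@(0,1) -> caps B=0 W=0
Move 5: B@(1,1) -> caps B=0 W=0
Move 6: W@(1,2) -> caps B=0 W=0
Move 7: B@(0,0) -> caps B=0 W=0
Move 8: W@(1,0) -> caps B=0 W=2
Move 9: B@(0,3) -> caps B=0 W=2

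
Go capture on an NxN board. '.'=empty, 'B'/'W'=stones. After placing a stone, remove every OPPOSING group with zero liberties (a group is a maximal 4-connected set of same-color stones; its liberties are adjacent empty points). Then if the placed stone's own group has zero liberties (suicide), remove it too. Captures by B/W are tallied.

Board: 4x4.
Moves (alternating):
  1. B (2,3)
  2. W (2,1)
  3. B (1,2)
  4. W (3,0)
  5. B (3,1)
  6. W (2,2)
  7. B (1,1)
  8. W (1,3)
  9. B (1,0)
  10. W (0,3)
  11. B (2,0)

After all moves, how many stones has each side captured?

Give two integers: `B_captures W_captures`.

Answer: 1 0

Derivation:
Move 1: B@(2,3) -> caps B=0 W=0
Move 2: W@(2,1) -> caps B=0 W=0
Move 3: B@(1,2) -> caps B=0 W=0
Move 4: W@(3,0) -> caps B=0 W=0
Move 5: B@(3,1) -> caps B=0 W=0
Move 6: W@(2,2) -> caps B=0 W=0
Move 7: B@(1,1) -> caps B=0 W=0
Move 8: W@(1,3) -> caps B=0 W=0
Move 9: B@(1,0) -> caps B=0 W=0
Move 10: W@(0,3) -> caps B=0 W=0
Move 11: B@(2,0) -> caps B=1 W=0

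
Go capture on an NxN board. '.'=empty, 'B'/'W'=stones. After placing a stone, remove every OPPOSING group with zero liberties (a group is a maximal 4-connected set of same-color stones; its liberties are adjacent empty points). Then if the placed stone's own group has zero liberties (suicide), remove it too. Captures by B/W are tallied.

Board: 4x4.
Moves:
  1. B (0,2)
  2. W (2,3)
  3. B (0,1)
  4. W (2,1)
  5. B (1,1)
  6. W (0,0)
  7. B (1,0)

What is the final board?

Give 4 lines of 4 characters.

Move 1: B@(0,2) -> caps B=0 W=0
Move 2: W@(2,3) -> caps B=0 W=0
Move 3: B@(0,1) -> caps B=0 W=0
Move 4: W@(2,1) -> caps B=0 W=0
Move 5: B@(1,1) -> caps B=0 W=0
Move 6: W@(0,0) -> caps B=0 W=0
Move 7: B@(1,0) -> caps B=1 W=0

Answer: .BB.
BB..
.W.W
....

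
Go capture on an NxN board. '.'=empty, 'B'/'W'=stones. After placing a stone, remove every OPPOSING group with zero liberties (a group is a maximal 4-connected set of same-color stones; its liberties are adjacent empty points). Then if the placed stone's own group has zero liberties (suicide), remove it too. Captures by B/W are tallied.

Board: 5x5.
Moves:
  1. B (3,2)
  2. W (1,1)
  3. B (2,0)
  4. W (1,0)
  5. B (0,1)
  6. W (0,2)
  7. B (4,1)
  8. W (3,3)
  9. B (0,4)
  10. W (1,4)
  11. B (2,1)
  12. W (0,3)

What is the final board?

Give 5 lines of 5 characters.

Move 1: B@(3,2) -> caps B=0 W=0
Move 2: W@(1,1) -> caps B=0 W=0
Move 3: B@(2,0) -> caps B=0 W=0
Move 4: W@(1,0) -> caps B=0 W=0
Move 5: B@(0,1) -> caps B=0 W=0
Move 6: W@(0,2) -> caps B=0 W=0
Move 7: B@(4,1) -> caps B=0 W=0
Move 8: W@(3,3) -> caps B=0 W=0
Move 9: B@(0,4) -> caps B=0 W=0
Move 10: W@(1,4) -> caps B=0 W=0
Move 11: B@(2,1) -> caps B=0 W=0
Move 12: W@(0,3) -> caps B=0 W=1

Answer: .BWW.
WW..W
BB...
..BW.
.B...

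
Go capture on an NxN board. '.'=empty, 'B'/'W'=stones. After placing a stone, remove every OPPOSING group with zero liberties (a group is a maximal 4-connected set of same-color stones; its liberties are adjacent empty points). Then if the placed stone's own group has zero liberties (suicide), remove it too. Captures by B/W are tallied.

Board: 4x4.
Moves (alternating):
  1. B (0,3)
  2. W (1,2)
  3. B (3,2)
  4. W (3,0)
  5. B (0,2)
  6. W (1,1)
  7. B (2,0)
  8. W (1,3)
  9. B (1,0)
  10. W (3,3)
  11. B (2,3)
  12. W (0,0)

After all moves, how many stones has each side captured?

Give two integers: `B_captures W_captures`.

Move 1: B@(0,3) -> caps B=0 W=0
Move 2: W@(1,2) -> caps B=0 W=0
Move 3: B@(3,2) -> caps B=0 W=0
Move 4: W@(3,0) -> caps B=0 W=0
Move 5: B@(0,2) -> caps B=0 W=0
Move 6: W@(1,1) -> caps B=0 W=0
Move 7: B@(2,0) -> caps B=0 W=0
Move 8: W@(1,3) -> caps B=0 W=0
Move 9: B@(1,0) -> caps B=0 W=0
Move 10: W@(3,3) -> caps B=0 W=0
Move 11: B@(2,3) -> caps B=1 W=0
Move 12: W@(0,0) -> caps B=1 W=0

Answer: 1 0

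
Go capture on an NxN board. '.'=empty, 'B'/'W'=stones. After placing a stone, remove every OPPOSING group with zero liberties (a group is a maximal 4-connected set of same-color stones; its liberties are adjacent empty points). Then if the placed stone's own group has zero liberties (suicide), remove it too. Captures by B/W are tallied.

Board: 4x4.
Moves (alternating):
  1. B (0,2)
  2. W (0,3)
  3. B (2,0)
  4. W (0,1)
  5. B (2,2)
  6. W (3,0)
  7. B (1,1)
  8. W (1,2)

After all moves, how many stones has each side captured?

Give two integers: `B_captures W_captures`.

Answer: 0 1

Derivation:
Move 1: B@(0,2) -> caps B=0 W=0
Move 2: W@(0,3) -> caps B=0 W=0
Move 3: B@(2,0) -> caps B=0 W=0
Move 4: W@(0,1) -> caps B=0 W=0
Move 5: B@(2,2) -> caps B=0 W=0
Move 6: W@(3,0) -> caps B=0 W=0
Move 7: B@(1,1) -> caps B=0 W=0
Move 8: W@(1,2) -> caps B=0 W=1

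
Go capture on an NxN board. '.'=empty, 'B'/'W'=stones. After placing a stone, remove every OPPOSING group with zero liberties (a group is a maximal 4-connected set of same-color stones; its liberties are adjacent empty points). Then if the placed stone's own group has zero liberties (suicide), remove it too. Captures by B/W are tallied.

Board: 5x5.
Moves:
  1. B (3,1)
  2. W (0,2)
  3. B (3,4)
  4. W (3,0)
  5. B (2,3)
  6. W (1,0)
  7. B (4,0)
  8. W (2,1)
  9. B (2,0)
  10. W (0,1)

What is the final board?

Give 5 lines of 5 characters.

Move 1: B@(3,1) -> caps B=0 W=0
Move 2: W@(0,2) -> caps B=0 W=0
Move 3: B@(3,4) -> caps B=0 W=0
Move 4: W@(3,0) -> caps B=0 W=0
Move 5: B@(2,3) -> caps B=0 W=0
Move 6: W@(1,0) -> caps B=0 W=0
Move 7: B@(4,0) -> caps B=0 W=0
Move 8: W@(2,1) -> caps B=0 W=0
Move 9: B@(2,0) -> caps B=1 W=0
Move 10: W@(0,1) -> caps B=1 W=0

Answer: .WW..
W....
BW.B.
.B..B
B....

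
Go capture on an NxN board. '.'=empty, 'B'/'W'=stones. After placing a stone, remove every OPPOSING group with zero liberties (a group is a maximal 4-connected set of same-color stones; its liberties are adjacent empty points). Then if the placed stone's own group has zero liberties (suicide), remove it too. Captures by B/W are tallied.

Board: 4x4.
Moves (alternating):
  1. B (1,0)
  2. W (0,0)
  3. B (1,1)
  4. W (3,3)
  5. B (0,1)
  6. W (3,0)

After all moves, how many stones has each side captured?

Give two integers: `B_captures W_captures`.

Answer: 1 0

Derivation:
Move 1: B@(1,0) -> caps B=0 W=0
Move 2: W@(0,0) -> caps B=0 W=0
Move 3: B@(1,1) -> caps B=0 W=0
Move 4: W@(3,3) -> caps B=0 W=0
Move 5: B@(0,1) -> caps B=1 W=0
Move 6: W@(3,0) -> caps B=1 W=0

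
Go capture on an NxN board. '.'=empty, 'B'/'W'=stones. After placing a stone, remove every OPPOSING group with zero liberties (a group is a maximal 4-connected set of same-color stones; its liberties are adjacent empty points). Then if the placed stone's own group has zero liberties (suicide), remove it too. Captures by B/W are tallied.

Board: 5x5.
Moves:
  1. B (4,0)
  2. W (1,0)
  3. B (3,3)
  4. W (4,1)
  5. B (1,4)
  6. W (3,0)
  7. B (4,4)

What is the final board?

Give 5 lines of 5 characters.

Answer: .....
W...B
.....
W..B.
.W..B

Derivation:
Move 1: B@(4,0) -> caps B=0 W=0
Move 2: W@(1,0) -> caps B=0 W=0
Move 3: B@(3,3) -> caps B=0 W=0
Move 4: W@(4,1) -> caps B=0 W=0
Move 5: B@(1,4) -> caps B=0 W=0
Move 6: W@(3,0) -> caps B=0 W=1
Move 7: B@(4,4) -> caps B=0 W=1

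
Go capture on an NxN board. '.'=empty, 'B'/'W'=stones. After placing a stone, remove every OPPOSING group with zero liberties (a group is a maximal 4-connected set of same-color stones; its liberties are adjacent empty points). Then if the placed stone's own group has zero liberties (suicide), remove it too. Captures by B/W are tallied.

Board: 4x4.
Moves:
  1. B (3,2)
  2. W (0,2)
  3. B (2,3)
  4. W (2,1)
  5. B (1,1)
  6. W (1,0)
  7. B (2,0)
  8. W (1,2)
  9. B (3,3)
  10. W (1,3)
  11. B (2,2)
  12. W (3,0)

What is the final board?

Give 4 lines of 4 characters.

Move 1: B@(3,2) -> caps B=0 W=0
Move 2: W@(0,2) -> caps B=0 W=0
Move 3: B@(2,3) -> caps B=0 W=0
Move 4: W@(2,1) -> caps B=0 W=0
Move 5: B@(1,1) -> caps B=0 W=0
Move 6: W@(1,0) -> caps B=0 W=0
Move 7: B@(2,0) -> caps B=0 W=0
Move 8: W@(1,2) -> caps B=0 W=0
Move 9: B@(3,3) -> caps B=0 W=0
Move 10: W@(1,3) -> caps B=0 W=0
Move 11: B@(2,2) -> caps B=0 W=0
Move 12: W@(3,0) -> caps B=0 W=1

Answer: ..W.
WBWW
.WBB
W.BB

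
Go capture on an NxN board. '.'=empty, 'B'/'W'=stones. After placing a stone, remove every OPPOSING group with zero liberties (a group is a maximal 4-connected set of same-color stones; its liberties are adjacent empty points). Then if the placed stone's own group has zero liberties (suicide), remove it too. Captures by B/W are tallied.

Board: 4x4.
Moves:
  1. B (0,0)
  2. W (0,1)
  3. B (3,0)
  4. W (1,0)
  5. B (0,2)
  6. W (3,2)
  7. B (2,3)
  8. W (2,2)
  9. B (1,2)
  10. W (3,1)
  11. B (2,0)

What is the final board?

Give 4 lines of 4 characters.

Move 1: B@(0,0) -> caps B=0 W=0
Move 2: W@(0,1) -> caps B=0 W=0
Move 3: B@(3,0) -> caps B=0 W=0
Move 4: W@(1,0) -> caps B=0 W=1
Move 5: B@(0,2) -> caps B=0 W=1
Move 6: W@(3,2) -> caps B=0 W=1
Move 7: B@(2,3) -> caps B=0 W=1
Move 8: W@(2,2) -> caps B=0 W=1
Move 9: B@(1,2) -> caps B=0 W=1
Move 10: W@(3,1) -> caps B=0 W=1
Move 11: B@(2,0) -> caps B=0 W=1

Answer: .WB.
W.B.
B.WB
BWW.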